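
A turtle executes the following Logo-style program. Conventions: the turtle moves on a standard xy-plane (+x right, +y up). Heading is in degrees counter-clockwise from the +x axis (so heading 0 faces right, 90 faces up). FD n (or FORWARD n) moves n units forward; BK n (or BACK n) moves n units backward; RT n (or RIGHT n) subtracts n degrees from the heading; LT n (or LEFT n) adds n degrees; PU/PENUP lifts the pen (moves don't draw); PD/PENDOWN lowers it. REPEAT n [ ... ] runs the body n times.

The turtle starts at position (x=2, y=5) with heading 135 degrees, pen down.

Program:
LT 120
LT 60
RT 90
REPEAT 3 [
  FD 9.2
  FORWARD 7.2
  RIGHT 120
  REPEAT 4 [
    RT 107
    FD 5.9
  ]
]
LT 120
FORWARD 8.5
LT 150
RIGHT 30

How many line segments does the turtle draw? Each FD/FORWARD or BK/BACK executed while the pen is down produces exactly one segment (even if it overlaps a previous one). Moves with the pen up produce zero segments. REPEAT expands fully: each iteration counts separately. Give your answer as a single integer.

Answer: 19

Derivation:
Executing turtle program step by step:
Start: pos=(2,5), heading=135, pen down
LT 120: heading 135 -> 255
LT 60: heading 255 -> 315
RT 90: heading 315 -> 225
REPEAT 3 [
  -- iteration 1/3 --
  FD 9.2: (2,5) -> (-4.505,-1.505) [heading=225, draw]
  FD 7.2: (-4.505,-1.505) -> (-9.597,-6.597) [heading=225, draw]
  RT 120: heading 225 -> 105
  REPEAT 4 [
    -- iteration 1/4 --
    RT 107: heading 105 -> 358
    FD 5.9: (-9.597,-6.597) -> (-3.7,-6.802) [heading=358, draw]
    -- iteration 2/4 --
    RT 107: heading 358 -> 251
    FD 5.9: (-3.7,-6.802) -> (-5.621,-12.381) [heading=251, draw]
    -- iteration 3/4 --
    RT 107: heading 251 -> 144
    FD 5.9: (-5.621,-12.381) -> (-10.394,-8.913) [heading=144, draw]
    -- iteration 4/4 --
    RT 107: heading 144 -> 37
    FD 5.9: (-10.394,-8.913) -> (-5.682,-5.362) [heading=37, draw]
  ]
  -- iteration 2/3 --
  FD 9.2: (-5.682,-5.362) -> (1.665,0.174) [heading=37, draw]
  FD 7.2: (1.665,0.174) -> (7.415,4.507) [heading=37, draw]
  RT 120: heading 37 -> 277
  REPEAT 4 [
    -- iteration 1/4 --
    RT 107: heading 277 -> 170
    FD 5.9: (7.415,4.507) -> (1.605,5.532) [heading=170, draw]
    -- iteration 2/4 --
    RT 107: heading 170 -> 63
    FD 5.9: (1.605,5.532) -> (4.284,10.789) [heading=63, draw]
    -- iteration 3/4 --
    RT 107: heading 63 -> 316
    FD 5.9: (4.284,10.789) -> (8.528,6.69) [heading=316, draw]
    -- iteration 4/4 --
    RT 107: heading 316 -> 209
    FD 5.9: (8.528,6.69) -> (3.367,3.83) [heading=209, draw]
  ]
  -- iteration 3/3 --
  FD 9.2: (3.367,3.83) -> (-4.679,-0.63) [heading=209, draw]
  FD 7.2: (-4.679,-0.63) -> (-10.976,-4.121) [heading=209, draw]
  RT 120: heading 209 -> 89
  REPEAT 4 [
    -- iteration 1/4 --
    RT 107: heading 89 -> 342
    FD 5.9: (-10.976,-4.121) -> (-5.365,-5.944) [heading=342, draw]
    -- iteration 2/4 --
    RT 107: heading 342 -> 235
    FD 5.9: (-5.365,-5.944) -> (-8.749,-10.777) [heading=235, draw]
    -- iteration 3/4 --
    RT 107: heading 235 -> 128
    FD 5.9: (-8.749,-10.777) -> (-12.382,-6.128) [heading=128, draw]
    -- iteration 4/4 --
    RT 107: heading 128 -> 21
    FD 5.9: (-12.382,-6.128) -> (-6.874,-4.013) [heading=21, draw]
  ]
]
LT 120: heading 21 -> 141
FD 8.5: (-6.874,-4.013) -> (-13.479,1.336) [heading=141, draw]
LT 150: heading 141 -> 291
RT 30: heading 291 -> 261
Final: pos=(-13.479,1.336), heading=261, 19 segment(s) drawn
Segments drawn: 19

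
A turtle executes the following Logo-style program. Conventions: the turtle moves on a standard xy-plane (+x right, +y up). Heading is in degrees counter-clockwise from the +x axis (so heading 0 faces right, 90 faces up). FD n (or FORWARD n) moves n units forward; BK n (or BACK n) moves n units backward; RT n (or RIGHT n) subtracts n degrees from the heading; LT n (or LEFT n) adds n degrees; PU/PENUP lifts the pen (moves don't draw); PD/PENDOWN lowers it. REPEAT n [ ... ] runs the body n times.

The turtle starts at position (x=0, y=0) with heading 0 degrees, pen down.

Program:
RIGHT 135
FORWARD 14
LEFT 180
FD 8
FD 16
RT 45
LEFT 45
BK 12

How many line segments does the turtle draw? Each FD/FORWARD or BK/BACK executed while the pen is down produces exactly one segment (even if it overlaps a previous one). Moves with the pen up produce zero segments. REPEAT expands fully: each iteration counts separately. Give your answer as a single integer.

Executing turtle program step by step:
Start: pos=(0,0), heading=0, pen down
RT 135: heading 0 -> 225
FD 14: (0,0) -> (-9.899,-9.899) [heading=225, draw]
LT 180: heading 225 -> 45
FD 8: (-9.899,-9.899) -> (-4.243,-4.243) [heading=45, draw]
FD 16: (-4.243,-4.243) -> (7.071,7.071) [heading=45, draw]
RT 45: heading 45 -> 0
LT 45: heading 0 -> 45
BK 12: (7.071,7.071) -> (-1.414,-1.414) [heading=45, draw]
Final: pos=(-1.414,-1.414), heading=45, 4 segment(s) drawn
Segments drawn: 4

Answer: 4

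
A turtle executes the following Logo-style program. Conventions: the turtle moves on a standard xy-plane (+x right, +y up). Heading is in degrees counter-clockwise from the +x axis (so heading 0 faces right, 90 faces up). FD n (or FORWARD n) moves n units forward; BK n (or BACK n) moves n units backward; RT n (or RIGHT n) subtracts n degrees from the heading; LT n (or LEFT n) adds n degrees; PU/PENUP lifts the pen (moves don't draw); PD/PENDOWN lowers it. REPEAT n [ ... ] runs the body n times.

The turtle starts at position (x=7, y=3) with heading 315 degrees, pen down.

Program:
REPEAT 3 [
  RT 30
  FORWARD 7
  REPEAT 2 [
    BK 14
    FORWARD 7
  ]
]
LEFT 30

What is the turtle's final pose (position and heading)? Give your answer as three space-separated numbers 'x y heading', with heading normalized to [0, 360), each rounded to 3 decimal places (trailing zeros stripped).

Executing turtle program step by step:
Start: pos=(7,3), heading=315, pen down
REPEAT 3 [
  -- iteration 1/3 --
  RT 30: heading 315 -> 285
  FD 7: (7,3) -> (8.812,-3.761) [heading=285, draw]
  REPEAT 2 [
    -- iteration 1/2 --
    BK 14: (8.812,-3.761) -> (5.188,9.761) [heading=285, draw]
    FD 7: (5.188,9.761) -> (7,3) [heading=285, draw]
    -- iteration 2/2 --
    BK 14: (7,3) -> (3.377,16.523) [heading=285, draw]
    FD 7: (3.377,16.523) -> (5.188,9.761) [heading=285, draw]
  ]
  -- iteration 2/3 --
  RT 30: heading 285 -> 255
  FD 7: (5.188,9.761) -> (3.377,3) [heading=255, draw]
  REPEAT 2 [
    -- iteration 1/2 --
    BK 14: (3.377,3) -> (7,16.523) [heading=255, draw]
    FD 7: (7,16.523) -> (5.188,9.761) [heading=255, draw]
    -- iteration 2/2 --
    BK 14: (5.188,9.761) -> (8.812,23.284) [heading=255, draw]
    FD 7: (8.812,23.284) -> (7,16.523) [heading=255, draw]
  ]
  -- iteration 3/3 --
  RT 30: heading 255 -> 225
  FD 7: (7,16.523) -> (2.05,11.573) [heading=225, draw]
  REPEAT 2 [
    -- iteration 1/2 --
    BK 14: (2.05,11.573) -> (11.95,21.473) [heading=225, draw]
    FD 7: (11.95,21.473) -> (7,16.523) [heading=225, draw]
    -- iteration 2/2 --
    BK 14: (7,16.523) -> (16.899,26.422) [heading=225, draw]
    FD 7: (16.899,26.422) -> (11.95,21.473) [heading=225, draw]
  ]
]
LT 30: heading 225 -> 255
Final: pos=(11.95,21.473), heading=255, 15 segment(s) drawn

Answer: 11.95 21.473 255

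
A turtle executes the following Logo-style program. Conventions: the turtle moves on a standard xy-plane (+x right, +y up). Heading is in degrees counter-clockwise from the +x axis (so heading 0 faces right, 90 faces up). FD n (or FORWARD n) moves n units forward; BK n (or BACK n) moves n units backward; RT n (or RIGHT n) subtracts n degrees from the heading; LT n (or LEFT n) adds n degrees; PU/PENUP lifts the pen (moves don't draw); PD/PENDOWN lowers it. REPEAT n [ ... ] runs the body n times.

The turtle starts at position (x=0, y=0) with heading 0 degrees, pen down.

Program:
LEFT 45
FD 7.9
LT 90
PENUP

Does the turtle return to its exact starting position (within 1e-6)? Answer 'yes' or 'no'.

Answer: no

Derivation:
Executing turtle program step by step:
Start: pos=(0,0), heading=0, pen down
LT 45: heading 0 -> 45
FD 7.9: (0,0) -> (5.586,5.586) [heading=45, draw]
LT 90: heading 45 -> 135
PU: pen up
Final: pos=(5.586,5.586), heading=135, 1 segment(s) drawn

Start position: (0, 0)
Final position: (5.586, 5.586)
Distance = 7.9; >= 1e-6 -> NOT closed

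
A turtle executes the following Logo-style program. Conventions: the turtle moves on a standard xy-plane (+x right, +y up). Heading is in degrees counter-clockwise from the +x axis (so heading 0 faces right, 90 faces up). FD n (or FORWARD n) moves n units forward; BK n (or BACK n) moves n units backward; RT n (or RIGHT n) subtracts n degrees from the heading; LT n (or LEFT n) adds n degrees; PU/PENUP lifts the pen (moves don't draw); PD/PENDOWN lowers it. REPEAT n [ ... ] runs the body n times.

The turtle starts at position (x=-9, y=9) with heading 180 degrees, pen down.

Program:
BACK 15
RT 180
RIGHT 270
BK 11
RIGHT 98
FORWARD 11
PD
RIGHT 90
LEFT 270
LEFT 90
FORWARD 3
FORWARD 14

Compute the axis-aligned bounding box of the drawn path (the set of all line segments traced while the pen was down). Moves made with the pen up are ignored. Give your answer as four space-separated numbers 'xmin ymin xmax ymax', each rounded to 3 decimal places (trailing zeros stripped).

Executing turtle program step by step:
Start: pos=(-9,9), heading=180, pen down
BK 15: (-9,9) -> (6,9) [heading=180, draw]
RT 180: heading 180 -> 0
RT 270: heading 0 -> 90
BK 11: (6,9) -> (6,-2) [heading=90, draw]
RT 98: heading 90 -> 352
FD 11: (6,-2) -> (16.893,-3.531) [heading=352, draw]
PD: pen down
RT 90: heading 352 -> 262
LT 270: heading 262 -> 172
LT 90: heading 172 -> 262
FD 3: (16.893,-3.531) -> (16.475,-6.502) [heading=262, draw]
FD 14: (16.475,-6.502) -> (14.527,-20.365) [heading=262, draw]
Final: pos=(14.527,-20.365), heading=262, 5 segment(s) drawn

Segment endpoints: x in {-9, 6, 6, 14.527, 16.475, 16.893}, y in {-20.365, -6.502, -3.531, -2, 9, 9}
xmin=-9, ymin=-20.365, xmax=16.893, ymax=9

Answer: -9 -20.365 16.893 9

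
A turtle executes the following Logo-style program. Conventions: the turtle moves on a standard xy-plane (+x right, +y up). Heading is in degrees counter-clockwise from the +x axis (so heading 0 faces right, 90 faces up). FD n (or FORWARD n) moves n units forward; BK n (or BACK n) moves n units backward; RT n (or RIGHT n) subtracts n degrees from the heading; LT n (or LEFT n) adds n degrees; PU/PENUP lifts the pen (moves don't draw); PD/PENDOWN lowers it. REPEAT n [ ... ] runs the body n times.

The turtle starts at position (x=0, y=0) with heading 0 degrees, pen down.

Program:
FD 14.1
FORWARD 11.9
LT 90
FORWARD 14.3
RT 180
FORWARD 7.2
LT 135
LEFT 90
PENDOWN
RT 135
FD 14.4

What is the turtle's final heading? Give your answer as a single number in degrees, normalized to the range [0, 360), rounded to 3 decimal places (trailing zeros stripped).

Executing turtle program step by step:
Start: pos=(0,0), heading=0, pen down
FD 14.1: (0,0) -> (14.1,0) [heading=0, draw]
FD 11.9: (14.1,0) -> (26,0) [heading=0, draw]
LT 90: heading 0 -> 90
FD 14.3: (26,0) -> (26,14.3) [heading=90, draw]
RT 180: heading 90 -> 270
FD 7.2: (26,14.3) -> (26,7.1) [heading=270, draw]
LT 135: heading 270 -> 45
LT 90: heading 45 -> 135
PD: pen down
RT 135: heading 135 -> 0
FD 14.4: (26,7.1) -> (40.4,7.1) [heading=0, draw]
Final: pos=(40.4,7.1), heading=0, 5 segment(s) drawn

Answer: 0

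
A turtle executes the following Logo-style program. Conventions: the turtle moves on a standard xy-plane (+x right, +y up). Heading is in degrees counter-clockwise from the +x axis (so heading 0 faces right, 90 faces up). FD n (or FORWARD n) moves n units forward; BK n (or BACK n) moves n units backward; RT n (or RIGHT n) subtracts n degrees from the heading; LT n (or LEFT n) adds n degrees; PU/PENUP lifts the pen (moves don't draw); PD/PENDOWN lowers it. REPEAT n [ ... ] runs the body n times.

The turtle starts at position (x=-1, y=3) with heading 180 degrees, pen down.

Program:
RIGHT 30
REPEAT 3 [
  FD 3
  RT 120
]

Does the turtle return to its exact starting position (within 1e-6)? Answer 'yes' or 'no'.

Executing turtle program step by step:
Start: pos=(-1,3), heading=180, pen down
RT 30: heading 180 -> 150
REPEAT 3 [
  -- iteration 1/3 --
  FD 3: (-1,3) -> (-3.598,4.5) [heading=150, draw]
  RT 120: heading 150 -> 30
  -- iteration 2/3 --
  FD 3: (-3.598,4.5) -> (-1,6) [heading=30, draw]
  RT 120: heading 30 -> 270
  -- iteration 3/3 --
  FD 3: (-1,6) -> (-1,3) [heading=270, draw]
  RT 120: heading 270 -> 150
]
Final: pos=(-1,3), heading=150, 3 segment(s) drawn

Start position: (-1, 3)
Final position: (-1, 3)
Distance = 0; < 1e-6 -> CLOSED

Answer: yes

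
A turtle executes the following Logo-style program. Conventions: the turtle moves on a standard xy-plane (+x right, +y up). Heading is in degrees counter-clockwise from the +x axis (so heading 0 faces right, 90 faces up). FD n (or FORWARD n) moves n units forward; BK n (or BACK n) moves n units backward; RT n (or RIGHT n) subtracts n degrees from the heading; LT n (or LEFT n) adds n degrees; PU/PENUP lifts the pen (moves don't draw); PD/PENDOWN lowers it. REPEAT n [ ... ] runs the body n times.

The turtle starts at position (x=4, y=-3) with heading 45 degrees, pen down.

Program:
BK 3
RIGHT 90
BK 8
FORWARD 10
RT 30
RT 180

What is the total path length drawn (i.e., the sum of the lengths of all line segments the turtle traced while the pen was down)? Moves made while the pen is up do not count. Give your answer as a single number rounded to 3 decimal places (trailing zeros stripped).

Executing turtle program step by step:
Start: pos=(4,-3), heading=45, pen down
BK 3: (4,-3) -> (1.879,-5.121) [heading=45, draw]
RT 90: heading 45 -> 315
BK 8: (1.879,-5.121) -> (-3.778,0.536) [heading=315, draw]
FD 10: (-3.778,0.536) -> (3.293,-6.536) [heading=315, draw]
RT 30: heading 315 -> 285
RT 180: heading 285 -> 105
Final: pos=(3.293,-6.536), heading=105, 3 segment(s) drawn

Segment lengths:
  seg 1: (4,-3) -> (1.879,-5.121), length = 3
  seg 2: (1.879,-5.121) -> (-3.778,0.536), length = 8
  seg 3: (-3.778,0.536) -> (3.293,-6.536), length = 10
Total = 21

Answer: 21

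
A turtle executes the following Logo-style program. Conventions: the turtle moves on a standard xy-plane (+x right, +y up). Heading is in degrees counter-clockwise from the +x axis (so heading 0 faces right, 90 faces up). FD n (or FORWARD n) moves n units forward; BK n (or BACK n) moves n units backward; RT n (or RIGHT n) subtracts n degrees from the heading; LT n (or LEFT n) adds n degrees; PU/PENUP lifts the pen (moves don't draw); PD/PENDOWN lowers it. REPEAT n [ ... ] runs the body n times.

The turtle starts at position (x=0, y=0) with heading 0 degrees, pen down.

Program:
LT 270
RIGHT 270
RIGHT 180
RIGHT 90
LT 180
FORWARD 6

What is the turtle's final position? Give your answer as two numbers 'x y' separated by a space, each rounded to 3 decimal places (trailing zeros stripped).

Answer: 0 -6

Derivation:
Executing turtle program step by step:
Start: pos=(0,0), heading=0, pen down
LT 270: heading 0 -> 270
RT 270: heading 270 -> 0
RT 180: heading 0 -> 180
RT 90: heading 180 -> 90
LT 180: heading 90 -> 270
FD 6: (0,0) -> (0,-6) [heading=270, draw]
Final: pos=(0,-6), heading=270, 1 segment(s) drawn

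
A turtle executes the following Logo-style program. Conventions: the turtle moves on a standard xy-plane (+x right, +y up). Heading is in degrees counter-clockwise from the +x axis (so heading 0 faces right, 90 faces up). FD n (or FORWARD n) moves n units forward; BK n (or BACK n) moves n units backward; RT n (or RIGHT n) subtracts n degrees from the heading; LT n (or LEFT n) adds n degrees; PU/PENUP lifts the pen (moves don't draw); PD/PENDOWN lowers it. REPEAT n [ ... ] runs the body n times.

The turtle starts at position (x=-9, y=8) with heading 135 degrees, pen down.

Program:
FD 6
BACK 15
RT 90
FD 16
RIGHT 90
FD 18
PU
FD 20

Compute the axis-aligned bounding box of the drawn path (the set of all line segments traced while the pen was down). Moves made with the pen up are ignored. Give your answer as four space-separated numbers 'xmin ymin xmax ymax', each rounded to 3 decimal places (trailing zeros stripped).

Answer: -13.243 0.222 21.406 12.95

Derivation:
Executing turtle program step by step:
Start: pos=(-9,8), heading=135, pen down
FD 6: (-9,8) -> (-13.243,12.243) [heading=135, draw]
BK 15: (-13.243,12.243) -> (-2.636,1.636) [heading=135, draw]
RT 90: heading 135 -> 45
FD 16: (-2.636,1.636) -> (8.678,12.95) [heading=45, draw]
RT 90: heading 45 -> 315
FD 18: (8.678,12.95) -> (21.406,0.222) [heading=315, draw]
PU: pen up
FD 20: (21.406,0.222) -> (35.548,-13.92) [heading=315, move]
Final: pos=(35.548,-13.92), heading=315, 4 segment(s) drawn

Segment endpoints: x in {-13.243, -9, -2.636, 8.678, 21.406}, y in {0.222, 1.636, 8, 12.243, 12.95}
xmin=-13.243, ymin=0.222, xmax=21.406, ymax=12.95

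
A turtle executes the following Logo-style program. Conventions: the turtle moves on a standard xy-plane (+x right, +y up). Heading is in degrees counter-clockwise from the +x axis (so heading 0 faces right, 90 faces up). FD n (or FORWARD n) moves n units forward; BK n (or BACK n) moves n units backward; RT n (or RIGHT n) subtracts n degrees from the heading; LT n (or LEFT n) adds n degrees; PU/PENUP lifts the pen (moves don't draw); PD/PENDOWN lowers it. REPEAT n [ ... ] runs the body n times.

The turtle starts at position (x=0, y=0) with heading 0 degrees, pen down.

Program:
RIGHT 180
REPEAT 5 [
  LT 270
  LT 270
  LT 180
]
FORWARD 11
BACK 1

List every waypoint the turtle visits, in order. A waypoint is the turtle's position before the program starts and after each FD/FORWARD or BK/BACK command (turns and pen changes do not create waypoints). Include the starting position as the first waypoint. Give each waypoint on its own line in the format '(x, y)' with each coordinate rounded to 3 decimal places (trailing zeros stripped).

Answer: (0, 0)
(-11, 0)
(-10, 0)

Derivation:
Executing turtle program step by step:
Start: pos=(0,0), heading=0, pen down
RT 180: heading 0 -> 180
REPEAT 5 [
  -- iteration 1/5 --
  LT 270: heading 180 -> 90
  LT 270: heading 90 -> 0
  LT 180: heading 0 -> 180
  -- iteration 2/5 --
  LT 270: heading 180 -> 90
  LT 270: heading 90 -> 0
  LT 180: heading 0 -> 180
  -- iteration 3/5 --
  LT 270: heading 180 -> 90
  LT 270: heading 90 -> 0
  LT 180: heading 0 -> 180
  -- iteration 4/5 --
  LT 270: heading 180 -> 90
  LT 270: heading 90 -> 0
  LT 180: heading 0 -> 180
  -- iteration 5/5 --
  LT 270: heading 180 -> 90
  LT 270: heading 90 -> 0
  LT 180: heading 0 -> 180
]
FD 11: (0,0) -> (-11,0) [heading=180, draw]
BK 1: (-11,0) -> (-10,0) [heading=180, draw]
Final: pos=(-10,0), heading=180, 2 segment(s) drawn
Waypoints (3 total):
(0, 0)
(-11, 0)
(-10, 0)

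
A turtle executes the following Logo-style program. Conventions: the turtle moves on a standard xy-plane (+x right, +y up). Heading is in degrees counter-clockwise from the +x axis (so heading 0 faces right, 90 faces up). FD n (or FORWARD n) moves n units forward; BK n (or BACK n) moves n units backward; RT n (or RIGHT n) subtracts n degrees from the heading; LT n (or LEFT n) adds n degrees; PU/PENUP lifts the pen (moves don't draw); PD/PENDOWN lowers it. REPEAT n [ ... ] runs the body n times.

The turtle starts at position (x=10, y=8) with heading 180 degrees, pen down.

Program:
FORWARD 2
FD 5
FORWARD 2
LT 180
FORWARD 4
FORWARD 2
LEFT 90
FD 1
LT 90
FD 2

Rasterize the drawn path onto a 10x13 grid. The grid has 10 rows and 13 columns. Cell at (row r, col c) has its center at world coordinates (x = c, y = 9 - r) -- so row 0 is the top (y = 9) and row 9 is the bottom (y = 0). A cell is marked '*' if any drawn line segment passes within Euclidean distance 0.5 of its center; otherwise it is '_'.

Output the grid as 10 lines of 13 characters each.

Segment 0: (10,8) -> (8,8)
Segment 1: (8,8) -> (3,8)
Segment 2: (3,8) -> (1,8)
Segment 3: (1,8) -> (5,8)
Segment 4: (5,8) -> (7,8)
Segment 5: (7,8) -> (7,9)
Segment 6: (7,9) -> (5,9)

Answer: _____***_____
_**********__
_____________
_____________
_____________
_____________
_____________
_____________
_____________
_____________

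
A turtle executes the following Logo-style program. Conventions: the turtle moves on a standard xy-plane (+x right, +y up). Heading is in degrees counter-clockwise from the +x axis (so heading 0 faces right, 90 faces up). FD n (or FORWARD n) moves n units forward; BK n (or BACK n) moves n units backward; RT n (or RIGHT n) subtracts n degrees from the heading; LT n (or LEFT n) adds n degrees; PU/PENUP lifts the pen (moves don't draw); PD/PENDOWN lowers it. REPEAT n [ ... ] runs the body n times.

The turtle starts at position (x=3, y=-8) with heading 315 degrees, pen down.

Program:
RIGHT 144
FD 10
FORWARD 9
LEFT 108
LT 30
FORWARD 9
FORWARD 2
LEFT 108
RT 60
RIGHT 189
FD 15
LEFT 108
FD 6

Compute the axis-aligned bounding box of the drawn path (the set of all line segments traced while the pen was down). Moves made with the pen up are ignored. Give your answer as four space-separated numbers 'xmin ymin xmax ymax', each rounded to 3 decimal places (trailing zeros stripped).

Executing turtle program step by step:
Start: pos=(3,-8), heading=315, pen down
RT 144: heading 315 -> 171
FD 10: (3,-8) -> (-6.877,-6.436) [heading=171, draw]
FD 9: (-6.877,-6.436) -> (-15.766,-5.028) [heading=171, draw]
LT 108: heading 171 -> 279
LT 30: heading 279 -> 309
FD 9: (-15.766,-5.028) -> (-10.102,-12.022) [heading=309, draw]
FD 2: (-10.102,-12.022) -> (-8.844,-13.576) [heading=309, draw]
LT 108: heading 309 -> 57
RT 60: heading 57 -> 357
RT 189: heading 357 -> 168
FD 15: (-8.844,-13.576) -> (-23.516,-10.458) [heading=168, draw]
LT 108: heading 168 -> 276
FD 6: (-23.516,-10.458) -> (-22.889,-16.425) [heading=276, draw]
Final: pos=(-22.889,-16.425), heading=276, 6 segment(s) drawn

Segment endpoints: x in {-23.516, -22.889, -15.766, -10.102, -8.844, -6.877, 3}, y in {-16.425, -13.576, -12.022, -10.458, -8, -6.436, -5.028}
xmin=-23.516, ymin=-16.425, xmax=3, ymax=-5.028

Answer: -23.516 -16.425 3 -5.028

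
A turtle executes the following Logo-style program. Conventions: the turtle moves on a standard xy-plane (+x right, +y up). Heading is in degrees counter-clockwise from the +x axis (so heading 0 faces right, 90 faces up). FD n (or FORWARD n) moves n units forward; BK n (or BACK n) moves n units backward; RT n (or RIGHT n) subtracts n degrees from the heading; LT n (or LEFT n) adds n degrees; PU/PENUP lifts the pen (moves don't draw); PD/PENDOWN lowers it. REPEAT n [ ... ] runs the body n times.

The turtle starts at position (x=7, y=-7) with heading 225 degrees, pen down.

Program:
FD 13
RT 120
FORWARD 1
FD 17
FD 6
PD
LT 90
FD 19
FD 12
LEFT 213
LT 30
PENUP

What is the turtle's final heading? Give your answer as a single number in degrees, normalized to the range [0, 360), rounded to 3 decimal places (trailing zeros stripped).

Executing turtle program step by step:
Start: pos=(7,-7), heading=225, pen down
FD 13: (7,-7) -> (-2.192,-16.192) [heading=225, draw]
RT 120: heading 225 -> 105
FD 1: (-2.192,-16.192) -> (-2.451,-15.226) [heading=105, draw]
FD 17: (-2.451,-15.226) -> (-6.851,1.194) [heading=105, draw]
FD 6: (-6.851,1.194) -> (-8.404,6.99) [heading=105, draw]
PD: pen down
LT 90: heading 105 -> 195
FD 19: (-8.404,6.99) -> (-26.757,2.072) [heading=195, draw]
FD 12: (-26.757,2.072) -> (-38.348,-1.034) [heading=195, draw]
LT 213: heading 195 -> 48
LT 30: heading 48 -> 78
PU: pen up
Final: pos=(-38.348,-1.034), heading=78, 6 segment(s) drawn

Answer: 78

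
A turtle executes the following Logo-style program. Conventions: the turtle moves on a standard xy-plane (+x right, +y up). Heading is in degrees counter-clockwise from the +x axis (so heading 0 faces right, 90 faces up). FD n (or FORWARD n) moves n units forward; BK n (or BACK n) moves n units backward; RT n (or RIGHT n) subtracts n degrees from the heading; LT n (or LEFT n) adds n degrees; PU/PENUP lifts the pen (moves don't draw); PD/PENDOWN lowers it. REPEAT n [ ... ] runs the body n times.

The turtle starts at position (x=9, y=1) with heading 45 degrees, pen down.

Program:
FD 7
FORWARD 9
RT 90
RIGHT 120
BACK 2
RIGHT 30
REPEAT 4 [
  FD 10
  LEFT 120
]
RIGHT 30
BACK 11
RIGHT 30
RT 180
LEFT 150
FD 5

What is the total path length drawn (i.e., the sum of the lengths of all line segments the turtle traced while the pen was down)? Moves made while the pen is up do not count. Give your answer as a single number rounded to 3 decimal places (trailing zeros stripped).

Executing turtle program step by step:
Start: pos=(9,1), heading=45, pen down
FD 7: (9,1) -> (13.95,5.95) [heading=45, draw]
FD 9: (13.95,5.95) -> (20.314,12.314) [heading=45, draw]
RT 90: heading 45 -> 315
RT 120: heading 315 -> 195
BK 2: (20.314,12.314) -> (22.246,12.831) [heading=195, draw]
RT 30: heading 195 -> 165
REPEAT 4 [
  -- iteration 1/4 --
  FD 10: (22.246,12.831) -> (12.586,15.42) [heading=165, draw]
  LT 120: heading 165 -> 285
  -- iteration 2/4 --
  FD 10: (12.586,15.42) -> (15.174,5.76) [heading=285, draw]
  LT 120: heading 285 -> 45
  -- iteration 3/4 --
  FD 10: (15.174,5.76) -> (22.246,12.831) [heading=45, draw]
  LT 120: heading 45 -> 165
  -- iteration 4/4 --
  FD 10: (22.246,12.831) -> (12.586,15.42) [heading=165, draw]
  LT 120: heading 165 -> 285
]
RT 30: heading 285 -> 255
BK 11: (12.586,15.42) -> (15.433,26.045) [heading=255, draw]
RT 30: heading 255 -> 225
RT 180: heading 225 -> 45
LT 150: heading 45 -> 195
FD 5: (15.433,26.045) -> (10.604,24.751) [heading=195, draw]
Final: pos=(10.604,24.751), heading=195, 9 segment(s) drawn

Segment lengths:
  seg 1: (9,1) -> (13.95,5.95), length = 7
  seg 2: (13.95,5.95) -> (20.314,12.314), length = 9
  seg 3: (20.314,12.314) -> (22.246,12.831), length = 2
  seg 4: (22.246,12.831) -> (12.586,15.42), length = 10
  seg 5: (12.586,15.42) -> (15.174,5.76), length = 10
  seg 6: (15.174,5.76) -> (22.246,12.831), length = 10
  seg 7: (22.246,12.831) -> (12.586,15.42), length = 10
  seg 8: (12.586,15.42) -> (15.433,26.045), length = 11
  seg 9: (15.433,26.045) -> (10.604,24.751), length = 5
Total = 74

Answer: 74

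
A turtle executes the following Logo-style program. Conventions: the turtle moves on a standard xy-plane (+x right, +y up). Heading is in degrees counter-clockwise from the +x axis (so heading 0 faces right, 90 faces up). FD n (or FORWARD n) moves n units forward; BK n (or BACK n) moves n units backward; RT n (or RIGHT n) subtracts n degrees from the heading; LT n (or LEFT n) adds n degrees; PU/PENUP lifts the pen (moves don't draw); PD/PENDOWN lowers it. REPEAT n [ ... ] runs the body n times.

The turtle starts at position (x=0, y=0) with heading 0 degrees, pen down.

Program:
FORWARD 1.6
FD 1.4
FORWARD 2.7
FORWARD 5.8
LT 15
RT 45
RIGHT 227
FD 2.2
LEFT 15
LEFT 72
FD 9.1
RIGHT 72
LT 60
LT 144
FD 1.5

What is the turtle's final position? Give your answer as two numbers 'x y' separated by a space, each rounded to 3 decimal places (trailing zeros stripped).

Answer: 3.225 -0.36

Derivation:
Executing turtle program step by step:
Start: pos=(0,0), heading=0, pen down
FD 1.6: (0,0) -> (1.6,0) [heading=0, draw]
FD 1.4: (1.6,0) -> (3,0) [heading=0, draw]
FD 2.7: (3,0) -> (5.7,0) [heading=0, draw]
FD 5.8: (5.7,0) -> (11.5,0) [heading=0, draw]
LT 15: heading 0 -> 15
RT 45: heading 15 -> 330
RT 227: heading 330 -> 103
FD 2.2: (11.5,0) -> (11.005,2.144) [heading=103, draw]
LT 15: heading 103 -> 118
LT 72: heading 118 -> 190
FD 9.1: (11.005,2.144) -> (2.043,0.563) [heading=190, draw]
RT 72: heading 190 -> 118
LT 60: heading 118 -> 178
LT 144: heading 178 -> 322
FD 1.5: (2.043,0.563) -> (3.225,-0.36) [heading=322, draw]
Final: pos=(3.225,-0.36), heading=322, 7 segment(s) drawn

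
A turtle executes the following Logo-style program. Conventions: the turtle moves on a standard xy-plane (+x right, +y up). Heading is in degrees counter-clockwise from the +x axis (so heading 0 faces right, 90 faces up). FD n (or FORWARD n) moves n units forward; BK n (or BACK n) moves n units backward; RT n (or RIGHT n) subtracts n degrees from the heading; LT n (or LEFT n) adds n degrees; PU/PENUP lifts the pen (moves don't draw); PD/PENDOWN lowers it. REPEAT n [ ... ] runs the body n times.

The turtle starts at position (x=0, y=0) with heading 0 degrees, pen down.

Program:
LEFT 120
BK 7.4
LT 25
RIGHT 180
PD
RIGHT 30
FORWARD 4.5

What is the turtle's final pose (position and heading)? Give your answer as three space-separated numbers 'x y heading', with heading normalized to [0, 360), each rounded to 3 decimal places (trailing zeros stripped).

Executing turtle program step by step:
Start: pos=(0,0), heading=0, pen down
LT 120: heading 0 -> 120
BK 7.4: (0,0) -> (3.7,-6.409) [heading=120, draw]
LT 25: heading 120 -> 145
RT 180: heading 145 -> 325
PD: pen down
RT 30: heading 325 -> 295
FD 4.5: (3.7,-6.409) -> (5.602,-10.487) [heading=295, draw]
Final: pos=(5.602,-10.487), heading=295, 2 segment(s) drawn

Answer: 5.602 -10.487 295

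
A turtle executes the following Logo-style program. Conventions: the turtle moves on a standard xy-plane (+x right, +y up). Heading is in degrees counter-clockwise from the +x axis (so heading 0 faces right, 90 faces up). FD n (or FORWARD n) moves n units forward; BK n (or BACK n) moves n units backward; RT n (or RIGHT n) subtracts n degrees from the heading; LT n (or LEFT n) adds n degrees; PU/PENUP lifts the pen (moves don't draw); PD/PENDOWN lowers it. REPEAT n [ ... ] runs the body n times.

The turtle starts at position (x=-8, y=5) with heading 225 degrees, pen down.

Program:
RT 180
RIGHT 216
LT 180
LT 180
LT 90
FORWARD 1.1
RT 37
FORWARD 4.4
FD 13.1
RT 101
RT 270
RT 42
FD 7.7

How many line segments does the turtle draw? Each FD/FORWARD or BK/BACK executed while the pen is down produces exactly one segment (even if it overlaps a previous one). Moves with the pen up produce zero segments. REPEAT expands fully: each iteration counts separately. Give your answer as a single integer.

Answer: 4

Derivation:
Executing turtle program step by step:
Start: pos=(-8,5), heading=225, pen down
RT 180: heading 225 -> 45
RT 216: heading 45 -> 189
LT 180: heading 189 -> 9
LT 180: heading 9 -> 189
LT 90: heading 189 -> 279
FD 1.1: (-8,5) -> (-7.828,3.914) [heading=279, draw]
RT 37: heading 279 -> 242
FD 4.4: (-7.828,3.914) -> (-9.894,0.029) [heading=242, draw]
FD 13.1: (-9.894,0.029) -> (-16.044,-11.538) [heading=242, draw]
RT 101: heading 242 -> 141
RT 270: heading 141 -> 231
RT 42: heading 231 -> 189
FD 7.7: (-16.044,-11.538) -> (-23.649,-12.743) [heading=189, draw]
Final: pos=(-23.649,-12.743), heading=189, 4 segment(s) drawn
Segments drawn: 4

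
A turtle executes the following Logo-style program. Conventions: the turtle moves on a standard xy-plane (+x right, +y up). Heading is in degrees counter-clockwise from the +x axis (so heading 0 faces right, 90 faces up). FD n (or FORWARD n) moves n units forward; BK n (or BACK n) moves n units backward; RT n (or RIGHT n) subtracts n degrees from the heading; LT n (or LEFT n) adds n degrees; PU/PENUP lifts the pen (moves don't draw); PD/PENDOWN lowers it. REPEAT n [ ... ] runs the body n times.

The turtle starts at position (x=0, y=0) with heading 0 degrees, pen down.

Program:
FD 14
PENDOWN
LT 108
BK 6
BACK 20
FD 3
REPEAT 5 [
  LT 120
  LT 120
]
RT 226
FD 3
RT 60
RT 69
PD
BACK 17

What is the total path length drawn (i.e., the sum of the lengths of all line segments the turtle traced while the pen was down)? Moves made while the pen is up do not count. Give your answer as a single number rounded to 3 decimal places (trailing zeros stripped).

Answer: 63

Derivation:
Executing turtle program step by step:
Start: pos=(0,0), heading=0, pen down
FD 14: (0,0) -> (14,0) [heading=0, draw]
PD: pen down
LT 108: heading 0 -> 108
BK 6: (14,0) -> (15.854,-5.706) [heading=108, draw]
BK 20: (15.854,-5.706) -> (22.034,-24.727) [heading=108, draw]
FD 3: (22.034,-24.727) -> (21.107,-21.874) [heading=108, draw]
REPEAT 5 [
  -- iteration 1/5 --
  LT 120: heading 108 -> 228
  LT 120: heading 228 -> 348
  -- iteration 2/5 --
  LT 120: heading 348 -> 108
  LT 120: heading 108 -> 228
  -- iteration 3/5 --
  LT 120: heading 228 -> 348
  LT 120: heading 348 -> 108
  -- iteration 4/5 --
  LT 120: heading 108 -> 228
  LT 120: heading 228 -> 348
  -- iteration 5/5 --
  LT 120: heading 348 -> 108
  LT 120: heading 108 -> 228
]
RT 226: heading 228 -> 2
FD 3: (21.107,-21.874) -> (24.106,-21.77) [heading=2, draw]
RT 60: heading 2 -> 302
RT 69: heading 302 -> 233
PD: pen down
BK 17: (24.106,-21.77) -> (34.336,-8.193) [heading=233, draw]
Final: pos=(34.336,-8.193), heading=233, 6 segment(s) drawn

Segment lengths:
  seg 1: (0,0) -> (14,0), length = 14
  seg 2: (14,0) -> (15.854,-5.706), length = 6
  seg 3: (15.854,-5.706) -> (22.034,-24.727), length = 20
  seg 4: (22.034,-24.727) -> (21.107,-21.874), length = 3
  seg 5: (21.107,-21.874) -> (24.106,-21.77), length = 3
  seg 6: (24.106,-21.77) -> (34.336,-8.193), length = 17
Total = 63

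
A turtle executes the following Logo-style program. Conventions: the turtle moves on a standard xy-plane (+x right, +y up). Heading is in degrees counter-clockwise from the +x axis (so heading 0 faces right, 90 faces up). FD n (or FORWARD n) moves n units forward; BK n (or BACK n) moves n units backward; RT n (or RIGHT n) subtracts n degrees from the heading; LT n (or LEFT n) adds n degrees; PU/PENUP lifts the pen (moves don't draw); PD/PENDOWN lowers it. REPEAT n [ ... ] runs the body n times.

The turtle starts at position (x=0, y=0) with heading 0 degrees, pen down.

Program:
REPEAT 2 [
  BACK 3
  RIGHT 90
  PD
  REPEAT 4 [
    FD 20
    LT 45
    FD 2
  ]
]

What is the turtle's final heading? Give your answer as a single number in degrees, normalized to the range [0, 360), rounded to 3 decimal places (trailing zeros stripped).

Executing turtle program step by step:
Start: pos=(0,0), heading=0, pen down
REPEAT 2 [
  -- iteration 1/2 --
  BK 3: (0,0) -> (-3,0) [heading=0, draw]
  RT 90: heading 0 -> 270
  PD: pen down
  REPEAT 4 [
    -- iteration 1/4 --
    FD 20: (-3,0) -> (-3,-20) [heading=270, draw]
    LT 45: heading 270 -> 315
    FD 2: (-3,-20) -> (-1.586,-21.414) [heading=315, draw]
    -- iteration 2/4 --
    FD 20: (-1.586,-21.414) -> (12.556,-35.556) [heading=315, draw]
    LT 45: heading 315 -> 0
    FD 2: (12.556,-35.556) -> (14.556,-35.556) [heading=0, draw]
    -- iteration 3/4 --
    FD 20: (14.556,-35.556) -> (34.556,-35.556) [heading=0, draw]
    LT 45: heading 0 -> 45
    FD 2: (34.556,-35.556) -> (35.971,-34.142) [heading=45, draw]
    -- iteration 4/4 --
    FD 20: (35.971,-34.142) -> (50.113,-20) [heading=45, draw]
    LT 45: heading 45 -> 90
    FD 2: (50.113,-20) -> (50.113,-18) [heading=90, draw]
  ]
  -- iteration 2/2 --
  BK 3: (50.113,-18) -> (50.113,-21) [heading=90, draw]
  RT 90: heading 90 -> 0
  PD: pen down
  REPEAT 4 [
    -- iteration 1/4 --
    FD 20: (50.113,-21) -> (70.113,-21) [heading=0, draw]
    LT 45: heading 0 -> 45
    FD 2: (70.113,-21) -> (71.527,-19.586) [heading=45, draw]
    -- iteration 2/4 --
    FD 20: (71.527,-19.586) -> (85.669,-5.444) [heading=45, draw]
    LT 45: heading 45 -> 90
    FD 2: (85.669,-5.444) -> (85.669,-3.444) [heading=90, draw]
    -- iteration 3/4 --
    FD 20: (85.669,-3.444) -> (85.669,16.556) [heading=90, draw]
    LT 45: heading 90 -> 135
    FD 2: (85.669,16.556) -> (84.255,17.971) [heading=135, draw]
    -- iteration 4/4 --
    FD 20: (84.255,17.971) -> (70.113,32.113) [heading=135, draw]
    LT 45: heading 135 -> 180
    FD 2: (70.113,32.113) -> (68.113,32.113) [heading=180, draw]
  ]
]
Final: pos=(68.113,32.113), heading=180, 18 segment(s) drawn

Answer: 180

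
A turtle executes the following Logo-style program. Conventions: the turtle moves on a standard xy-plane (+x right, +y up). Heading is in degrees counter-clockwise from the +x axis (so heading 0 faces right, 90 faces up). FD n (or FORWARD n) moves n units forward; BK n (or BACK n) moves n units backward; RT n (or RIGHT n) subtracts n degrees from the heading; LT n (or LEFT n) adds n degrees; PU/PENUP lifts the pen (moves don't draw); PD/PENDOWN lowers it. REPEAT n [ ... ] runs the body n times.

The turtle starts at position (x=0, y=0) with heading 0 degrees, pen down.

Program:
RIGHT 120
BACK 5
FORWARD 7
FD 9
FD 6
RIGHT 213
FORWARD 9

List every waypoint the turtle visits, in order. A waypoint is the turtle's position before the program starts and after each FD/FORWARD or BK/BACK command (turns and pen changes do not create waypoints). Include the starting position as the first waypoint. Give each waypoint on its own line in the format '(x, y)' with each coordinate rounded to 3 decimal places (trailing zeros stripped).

Executing turtle program step by step:
Start: pos=(0,0), heading=0, pen down
RT 120: heading 0 -> 240
BK 5: (0,0) -> (2.5,4.33) [heading=240, draw]
FD 7: (2.5,4.33) -> (-1,-1.732) [heading=240, draw]
FD 9: (-1,-1.732) -> (-5.5,-9.526) [heading=240, draw]
FD 6: (-5.5,-9.526) -> (-8.5,-14.722) [heading=240, draw]
RT 213: heading 240 -> 27
FD 9: (-8.5,-14.722) -> (-0.481,-10.637) [heading=27, draw]
Final: pos=(-0.481,-10.637), heading=27, 5 segment(s) drawn
Waypoints (6 total):
(0, 0)
(2.5, 4.33)
(-1, -1.732)
(-5.5, -9.526)
(-8.5, -14.722)
(-0.481, -10.637)

Answer: (0, 0)
(2.5, 4.33)
(-1, -1.732)
(-5.5, -9.526)
(-8.5, -14.722)
(-0.481, -10.637)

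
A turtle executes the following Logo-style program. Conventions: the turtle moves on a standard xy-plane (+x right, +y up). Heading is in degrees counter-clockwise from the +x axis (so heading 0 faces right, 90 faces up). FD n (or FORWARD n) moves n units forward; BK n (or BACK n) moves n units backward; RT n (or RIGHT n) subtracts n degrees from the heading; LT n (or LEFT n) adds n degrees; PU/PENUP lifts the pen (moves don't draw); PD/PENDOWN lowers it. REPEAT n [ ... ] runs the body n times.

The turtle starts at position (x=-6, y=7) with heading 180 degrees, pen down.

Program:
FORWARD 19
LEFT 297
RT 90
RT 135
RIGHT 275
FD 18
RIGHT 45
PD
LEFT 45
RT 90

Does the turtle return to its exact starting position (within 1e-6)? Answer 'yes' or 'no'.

Executing turtle program step by step:
Start: pos=(-6,7), heading=180, pen down
FD 19: (-6,7) -> (-25,7) [heading=180, draw]
LT 297: heading 180 -> 117
RT 90: heading 117 -> 27
RT 135: heading 27 -> 252
RT 275: heading 252 -> 337
FD 18: (-25,7) -> (-8.431,-0.033) [heading=337, draw]
RT 45: heading 337 -> 292
PD: pen down
LT 45: heading 292 -> 337
RT 90: heading 337 -> 247
Final: pos=(-8.431,-0.033), heading=247, 2 segment(s) drawn

Start position: (-6, 7)
Final position: (-8.431, -0.033)
Distance = 7.441; >= 1e-6 -> NOT closed

Answer: no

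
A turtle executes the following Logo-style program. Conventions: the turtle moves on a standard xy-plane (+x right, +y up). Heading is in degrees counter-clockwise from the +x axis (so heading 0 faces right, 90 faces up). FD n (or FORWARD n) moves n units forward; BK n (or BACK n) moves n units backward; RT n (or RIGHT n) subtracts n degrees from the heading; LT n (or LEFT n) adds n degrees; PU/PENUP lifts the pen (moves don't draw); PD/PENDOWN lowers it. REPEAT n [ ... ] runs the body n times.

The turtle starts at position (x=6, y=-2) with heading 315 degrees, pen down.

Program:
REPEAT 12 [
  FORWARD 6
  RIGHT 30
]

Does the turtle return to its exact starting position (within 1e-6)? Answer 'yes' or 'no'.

Executing turtle program step by step:
Start: pos=(6,-2), heading=315, pen down
REPEAT 12 [
  -- iteration 1/12 --
  FD 6: (6,-2) -> (10.243,-6.243) [heading=315, draw]
  RT 30: heading 315 -> 285
  -- iteration 2/12 --
  FD 6: (10.243,-6.243) -> (11.796,-12.038) [heading=285, draw]
  RT 30: heading 285 -> 255
  -- iteration 3/12 --
  FD 6: (11.796,-12.038) -> (10.243,-17.834) [heading=255, draw]
  RT 30: heading 255 -> 225
  -- iteration 4/12 --
  FD 6: (10.243,-17.834) -> (6,-22.076) [heading=225, draw]
  RT 30: heading 225 -> 195
  -- iteration 5/12 --
  FD 6: (6,-22.076) -> (0.204,-23.629) [heading=195, draw]
  RT 30: heading 195 -> 165
  -- iteration 6/12 --
  FD 6: (0.204,-23.629) -> (-5.591,-22.076) [heading=165, draw]
  RT 30: heading 165 -> 135
  -- iteration 7/12 --
  FD 6: (-5.591,-22.076) -> (-9.834,-17.834) [heading=135, draw]
  RT 30: heading 135 -> 105
  -- iteration 8/12 --
  FD 6: (-9.834,-17.834) -> (-11.387,-12.038) [heading=105, draw]
  RT 30: heading 105 -> 75
  -- iteration 9/12 --
  FD 6: (-11.387,-12.038) -> (-9.834,-6.243) [heading=75, draw]
  RT 30: heading 75 -> 45
  -- iteration 10/12 --
  FD 6: (-9.834,-6.243) -> (-5.591,-2) [heading=45, draw]
  RT 30: heading 45 -> 15
  -- iteration 11/12 --
  FD 6: (-5.591,-2) -> (0.204,-0.447) [heading=15, draw]
  RT 30: heading 15 -> 345
  -- iteration 12/12 --
  FD 6: (0.204,-0.447) -> (6,-2) [heading=345, draw]
  RT 30: heading 345 -> 315
]
Final: pos=(6,-2), heading=315, 12 segment(s) drawn

Start position: (6, -2)
Final position: (6, -2)
Distance = 0; < 1e-6 -> CLOSED

Answer: yes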